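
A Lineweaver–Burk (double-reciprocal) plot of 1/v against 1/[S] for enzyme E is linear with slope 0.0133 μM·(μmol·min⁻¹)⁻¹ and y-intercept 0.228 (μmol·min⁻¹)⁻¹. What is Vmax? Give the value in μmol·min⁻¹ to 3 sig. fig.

4.39 μmol·min⁻¹

The y-intercept of a Lineweaver–Burk plot equals 1/Vmax, so Vmax = 1/0.228 = 4.39 μmol·min⁻¹.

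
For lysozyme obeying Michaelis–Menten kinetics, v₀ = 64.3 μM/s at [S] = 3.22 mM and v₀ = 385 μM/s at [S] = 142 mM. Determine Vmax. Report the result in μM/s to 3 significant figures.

435 μM/s

From v = Vmax[S]/(Km+[S]), each point gives Vmax = v(Km+[S])/[S].
Equating: 64.3(Km+3.22)/3.22 = 385(Km+142)/142.
19.97·Km + 64.3 = 2.711·Km + 385, so (19.97 − 2.711)·Km = 385 − 64.3.
Km = 320.7/17.26 = 18.6 mM; then Vmax = 64.3(18.6+3.22)/3.22 = 435 μM/s.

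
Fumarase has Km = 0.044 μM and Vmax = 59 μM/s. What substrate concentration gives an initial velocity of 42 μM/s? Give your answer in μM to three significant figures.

0.109 μM

Rearranging v = Vmax[S]/(Km+[S]) gives [S] = Km·v/(Vmax − v).
[S] = 0.044 × 42 / (59 − 42) = 1.848/17.00 = 0.109 μM.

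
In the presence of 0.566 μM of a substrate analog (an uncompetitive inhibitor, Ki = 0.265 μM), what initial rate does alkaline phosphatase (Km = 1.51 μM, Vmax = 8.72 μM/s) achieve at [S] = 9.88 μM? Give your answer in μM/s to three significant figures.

With α = 1 + [I]/Ki = 1 + 0.566/0.265 = 3.136, the uncompetitive rate law is v = (Vmax/α)·[S] / (Km/α + [S]).
v = (8.72/3.136)×9.88 / (1.51/3.136 + 9.88) = 27.47/10.36 = 2.65 μM/s.

2.65 μM/s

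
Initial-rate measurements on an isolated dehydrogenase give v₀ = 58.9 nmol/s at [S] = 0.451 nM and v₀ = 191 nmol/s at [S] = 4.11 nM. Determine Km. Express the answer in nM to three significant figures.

From v = Vmax[S]/(Km+[S]), each point gives Vmax = v(Km+[S])/[S].
Equating: 58.9(Km+0.451)/0.451 = 191(Km+4.11)/4.11.
130.6·Km + 58.9 = 46.47·Km + 191, so (130.6 − 46.47)·Km = 191 − 58.9.
Km = 132.1/84.13 = 1.57 nM; then Vmax = 58.9(1.57+0.451)/0.451 = 264 nmol/s.

1.57 nM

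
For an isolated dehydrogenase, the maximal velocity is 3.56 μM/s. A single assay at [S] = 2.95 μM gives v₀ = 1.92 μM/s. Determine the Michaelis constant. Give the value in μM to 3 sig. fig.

2.52 μM

From v = Vmax[S]/(Km+[S]), Km = [S](Vmax − v)/v.
Km = 2.95 × (3.56 − 1.92) / 1.92 = 4.838/1.92 = 2.52 μM.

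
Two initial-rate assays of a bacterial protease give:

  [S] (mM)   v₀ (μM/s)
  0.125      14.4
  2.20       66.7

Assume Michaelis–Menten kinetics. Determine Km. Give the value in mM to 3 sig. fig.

0.616 mM

From v = Vmax[S]/(Km+[S]), each point gives Vmax = v(Km+[S])/[S].
Equating: 14.4(Km+0.125)/0.125 = 66.7(Km+2.20)/2.20.
115.2·Km + 14.4 = 30.32·Km + 66.7, so (115.2 − 30.32)·Km = 66.7 − 14.4.
Km = 52.30/84.88 = 0.616 mM; then Vmax = 14.4(0.616+0.125)/0.125 = 85.4 μM/s.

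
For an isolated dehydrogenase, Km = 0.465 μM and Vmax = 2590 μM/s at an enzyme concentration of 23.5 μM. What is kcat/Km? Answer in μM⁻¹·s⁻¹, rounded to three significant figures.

237 μM⁻¹·s⁻¹

kcat = Vmax/[E]total = 2590/23.5 = 110 s⁻¹.
kcat/Km = 110/0.465 = 237 μM⁻¹·s⁻¹.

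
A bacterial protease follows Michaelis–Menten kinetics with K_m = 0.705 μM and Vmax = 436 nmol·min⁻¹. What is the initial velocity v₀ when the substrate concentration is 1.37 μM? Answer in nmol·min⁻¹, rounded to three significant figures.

[S]/(Km+[S]) = 1.37/2.075 = 0.6602, the fractional saturation.
v = 0.6602 × Vmax = 0.6602 × 436 = 288 nmol·min⁻¹.

288 nmol·min⁻¹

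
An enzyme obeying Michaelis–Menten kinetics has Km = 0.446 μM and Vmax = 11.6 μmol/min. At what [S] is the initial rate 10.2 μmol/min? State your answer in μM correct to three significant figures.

The required fractional saturation is v/Vmax = 10.2/11.6 = 0.8793.
Then [S]/(Km+[S]) = 0.8793 ⇒ [S] = 0.446 × 0.8793/(1 − 0.8793) = 3.25 μM.

3.25 μM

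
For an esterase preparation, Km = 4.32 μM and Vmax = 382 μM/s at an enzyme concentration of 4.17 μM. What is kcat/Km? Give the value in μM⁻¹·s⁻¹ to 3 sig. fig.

kcat = Vmax/[E]total = 382/4.17 = 91.6 s⁻¹.
kcat/Km = 91.6/4.32 = 21.2 μM⁻¹·s⁻¹.

21.2 μM⁻¹·s⁻¹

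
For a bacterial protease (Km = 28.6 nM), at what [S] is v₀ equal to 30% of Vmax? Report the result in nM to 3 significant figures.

12.3 nM

v/Vmax = [S]/(Km+[S]) = 0.3, so [S] = Km·0.3/(1 − 0.3) = 28.6 × 0.4286.
[S] = 12.3 nM.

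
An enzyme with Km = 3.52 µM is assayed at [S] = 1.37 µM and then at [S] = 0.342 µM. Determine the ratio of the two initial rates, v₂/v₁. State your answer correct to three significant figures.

Since Vmax cancels, v₂/v₁ = [S]₂(Km+[S]₁) / [S]₁(Km+[S]₂).
= 0.342×(3.52+1.37) / (1.37×(3.52+0.342)) = 1.672/5.291 = 0.316.

0.316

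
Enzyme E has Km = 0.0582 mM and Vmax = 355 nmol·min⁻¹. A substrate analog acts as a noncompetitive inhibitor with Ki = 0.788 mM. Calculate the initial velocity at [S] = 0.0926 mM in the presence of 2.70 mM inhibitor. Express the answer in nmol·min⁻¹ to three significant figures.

With α = 1 + [I]/Ki = 1 + 2.70/0.788 = 4.426, the noncompetitive rate law is v = (Vmax/α)·[S] / (Km + [S]).
v = (355/4.426)×0.0926 / (0.0582 + 0.0926) = 7.427/0.1508 = 49.2 nmol·min⁻¹.

49.2 nmol·min⁻¹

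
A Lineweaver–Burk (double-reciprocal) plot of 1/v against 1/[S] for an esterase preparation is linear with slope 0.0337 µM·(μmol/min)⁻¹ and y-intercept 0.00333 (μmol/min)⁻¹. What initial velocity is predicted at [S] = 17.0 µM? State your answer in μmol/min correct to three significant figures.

188 μmol/min

The y-intercept is 1/Vmax, so Vmax = 1/0.00333 = 300 μmol/min.
The slope is Km/Vmax, so Km = 0.0337 × 300 = 10.1 µM.
Then v = 300 × 17.0/(10.1 + 17.0) = 188 μmol/min.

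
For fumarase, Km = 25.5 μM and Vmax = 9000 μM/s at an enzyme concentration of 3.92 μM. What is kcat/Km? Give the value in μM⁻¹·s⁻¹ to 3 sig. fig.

90.0 μM⁻¹·s⁻¹

kcat = Vmax/[E]total = 9000/3.92 = 2300 s⁻¹.
kcat/Km = 2300/25.5 = 90.0 μM⁻¹·s⁻¹.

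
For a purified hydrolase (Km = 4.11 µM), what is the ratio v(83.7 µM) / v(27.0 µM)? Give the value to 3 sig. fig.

The fractional saturations are [S]/(Km+[S]) = 27.0/31.11 = 0.8679 and 83.7/87.81 = 0.9532.
v₂/v₁ is just their ratio: 0.9532/0.8679 = 1.10.

1.10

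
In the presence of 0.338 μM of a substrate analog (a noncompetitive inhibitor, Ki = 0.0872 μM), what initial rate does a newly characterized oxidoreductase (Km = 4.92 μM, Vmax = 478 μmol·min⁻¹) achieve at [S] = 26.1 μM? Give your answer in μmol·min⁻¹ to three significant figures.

α = 1 + [I]/Ki = 1 + 0.338/0.0872 = 4.876.
For a noncompetitive inhibitor, Vmax is reduced to Vmax/α while Km is unchanged: Km,app = 4.92 μM, Vmax,app = 98.0 μmol·min⁻¹.
v = Vmax,app·[S]/(Km,app + [S]) = 98.0 × 26.1/(4.92 + 26.1) = 82.5 μmol·min⁻¹.

82.5 μmol·min⁻¹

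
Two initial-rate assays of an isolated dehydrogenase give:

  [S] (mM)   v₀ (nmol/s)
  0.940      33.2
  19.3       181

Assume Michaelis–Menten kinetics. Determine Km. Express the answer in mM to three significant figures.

In reciprocal form, 1/v = (Km/Vmax)·(1/[S]) + 1/Vmax. The two points give (1/[S], 1/v) = (1.064, 0.03012) and (0.05181, 0.005525).
Slope = (0.03012 − 0.005525)/(1.064 − 0.05181) = 0.02430; intercept = 0.03012 − 0.02430×1.064 = 0.004266.
Vmax = 1/intercept = 234 nmol/s; Km = slope × Vmax = 0.02430 × 234 = 5.70 mM.

5.70 mM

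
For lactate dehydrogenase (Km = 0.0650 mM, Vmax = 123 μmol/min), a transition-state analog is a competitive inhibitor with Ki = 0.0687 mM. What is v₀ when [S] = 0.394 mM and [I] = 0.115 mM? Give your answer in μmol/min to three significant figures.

α = 1 + [I]/Ki = 1 + 0.115/0.0687 = 2.674.
For a competitive inhibitor, Vmax is unchanged and the apparent Km becomes α·Km: Km,app = 0.174 mM, Vmax,app = 123 μmol/min.
v = Vmax,app·[S]/(Km,app + [S]) = 123 × 0.394/(0.174 + 0.394) = 85.3 μmol/min.

85.3 μmol/min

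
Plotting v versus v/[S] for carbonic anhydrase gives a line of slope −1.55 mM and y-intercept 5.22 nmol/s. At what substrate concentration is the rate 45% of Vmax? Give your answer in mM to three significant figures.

1.27 mM

The Eadie–Hofstee slope gives Km = 1.55 mM (slope = −Km).
v/Vmax = [S]/(Km+[S]) = 0.45 ⇒ [S] = Km·0.45/(1−0.45) = 1.55 × 0.8182 = 1.27 mM.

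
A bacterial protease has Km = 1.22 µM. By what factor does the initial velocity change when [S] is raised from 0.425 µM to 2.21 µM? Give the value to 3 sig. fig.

Since Vmax cancels, v₂/v₁ = [S]₂(Km+[S]₁) / [S]₁(Km+[S]₂).
= 2.21×(1.22+0.425) / (0.425×(1.22+2.21)) = 3.635/1.458 = 2.49.

2.49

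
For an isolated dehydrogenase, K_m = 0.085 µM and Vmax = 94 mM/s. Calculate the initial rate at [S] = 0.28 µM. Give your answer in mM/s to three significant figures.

72.1 mM/s

[S]/(Km+[S]) = 0.28/0.3650 = 0.7671, the fractional saturation.
v = 0.7671 × Vmax = 0.7671 × 94 = 72.1 mM/s.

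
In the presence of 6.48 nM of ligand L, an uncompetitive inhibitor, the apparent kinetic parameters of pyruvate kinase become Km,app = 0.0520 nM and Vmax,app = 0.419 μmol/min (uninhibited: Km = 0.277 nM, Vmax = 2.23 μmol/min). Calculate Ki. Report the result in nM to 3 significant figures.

Uncompetitive: Vmax,app = Vmax/α (and Km,app = Km/α) with α = 1 + [I]/Ki.
α = Vmax/Vmax,app = 2.23/0.419 = 5.322.
Ki = [I]/(α − 1) = 6.48/4.322 = 1.50 nM.

1.50 nM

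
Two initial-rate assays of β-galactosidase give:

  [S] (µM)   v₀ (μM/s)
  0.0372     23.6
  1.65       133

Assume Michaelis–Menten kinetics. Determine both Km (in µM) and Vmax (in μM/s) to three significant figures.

In reciprocal form, 1/v = (Km/Vmax)·(1/[S]) + 1/Vmax. The two points give (1/[S], 1/v) = (26.88, 0.04237) and (0.6061, 0.007519).
Slope = (0.04237 − 0.007519)/(26.88 − 0.6061) = 0.001326; intercept = 0.04237 − 0.001326×26.88 = 0.006715.
Vmax = 1/intercept = 149 μM/s; Km = slope × Vmax = 0.001326 × 149 = 0.198 µM.

Km = 0.198 µM; Vmax = 149 μM/s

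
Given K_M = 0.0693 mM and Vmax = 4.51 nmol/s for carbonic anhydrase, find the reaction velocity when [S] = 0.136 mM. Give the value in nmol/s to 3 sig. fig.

[S]/(Km+[S]) = 0.136/0.2053 = 0.6624, the fractional saturation.
v = 0.6624 × Vmax = 0.6624 × 4.51 = 2.99 nmol/s.

2.99 nmol/s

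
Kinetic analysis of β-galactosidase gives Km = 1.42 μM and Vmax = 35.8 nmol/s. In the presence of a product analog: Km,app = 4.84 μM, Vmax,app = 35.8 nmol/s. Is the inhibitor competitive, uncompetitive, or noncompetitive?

Km increases (1.42 → 4.84 μM) while Vmax is unchanged — the hallmark of competitive inhibition.

competitive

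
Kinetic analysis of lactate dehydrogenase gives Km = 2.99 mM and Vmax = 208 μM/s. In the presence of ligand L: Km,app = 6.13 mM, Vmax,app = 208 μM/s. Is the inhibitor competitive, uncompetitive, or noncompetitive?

Km increases (2.99 → 6.13 mM) while Vmax is unchanged — the hallmark of competitive inhibition.

competitive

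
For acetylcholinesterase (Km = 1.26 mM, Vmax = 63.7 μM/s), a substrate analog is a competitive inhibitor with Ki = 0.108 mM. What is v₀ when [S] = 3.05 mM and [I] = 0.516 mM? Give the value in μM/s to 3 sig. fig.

18.8 μM/s

α = 1 + [I]/Ki = 1 + 0.516/0.108 = 5.778.
For a competitive inhibitor, Vmax is unchanged and the apparent Km becomes α·Km: Km,app = 7.28 mM, Vmax,app = 63.7 μM/s.
v = Vmax,app·[S]/(Km,app + [S]) = 63.7 × 3.05/(7.28 + 3.05) = 18.8 μM/s.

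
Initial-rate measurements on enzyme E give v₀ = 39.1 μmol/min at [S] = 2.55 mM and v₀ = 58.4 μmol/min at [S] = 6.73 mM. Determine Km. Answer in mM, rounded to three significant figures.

From v = Vmax[S]/(Km+[S]), each point gives Vmax = v(Km+[S])/[S].
Equating: 39.1(Km+2.55)/2.55 = 58.4(Km+6.73)/6.73.
15.33·Km + 39.1 = 8.678·Km + 58.4, so (15.33 − 8.678)·Km = 58.4 − 39.1.
Km = 19.30/6.656 = 2.90 mM; then Vmax = 39.1(2.90+2.55)/2.55 = 83.6 μmol/min.

2.90 mM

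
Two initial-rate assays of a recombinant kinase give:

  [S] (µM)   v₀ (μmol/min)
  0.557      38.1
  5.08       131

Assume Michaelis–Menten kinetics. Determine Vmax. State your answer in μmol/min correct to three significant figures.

187 μmol/min

In reciprocal form, 1/v = (Km/Vmax)·(1/[S]) + 1/Vmax. The two points give (1/[S], 1/v) = (1.795, 0.02625) and (0.1969, 0.007634).
Slope = (0.02625 − 0.007634)/(1.795 − 0.1969) = 0.01164; intercept = 0.02625 − 0.01164×1.795 = 0.005341.
Vmax = 1/intercept = 187 μmol/min; Km = slope × Vmax = 0.01164 × 187 = 2.18 µM.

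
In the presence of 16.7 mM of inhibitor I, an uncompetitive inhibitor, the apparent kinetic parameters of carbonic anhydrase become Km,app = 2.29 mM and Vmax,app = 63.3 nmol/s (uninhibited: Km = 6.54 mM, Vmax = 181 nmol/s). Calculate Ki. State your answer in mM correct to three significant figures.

Uncompetitive: Vmax,app = Vmax/α (and Km,app = Km/α) with α = 1 + [I]/Ki.
α = Vmax/Vmax,app = 181/63.3 = 2.859.
Since α = 1 + [I]/Ki, [I]/Ki = 2.859 − 1 = 1.859 and Ki = 16.7/1.859 = 8.98 mM.

8.98 mM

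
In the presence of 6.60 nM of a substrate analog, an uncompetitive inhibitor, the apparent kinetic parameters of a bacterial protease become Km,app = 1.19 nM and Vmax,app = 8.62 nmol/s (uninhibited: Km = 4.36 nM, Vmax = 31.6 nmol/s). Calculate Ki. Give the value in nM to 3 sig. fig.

2.48 nM

Uncompetitive: Vmax,app = Vmax/α (and Km,app = Km/α) with α = 1 + [I]/Ki.
α = Vmax/Vmax,app = 31.6/8.62 = 3.666.
Ki = [I]/(α − 1) = 6.60/2.666 = 2.48 nM.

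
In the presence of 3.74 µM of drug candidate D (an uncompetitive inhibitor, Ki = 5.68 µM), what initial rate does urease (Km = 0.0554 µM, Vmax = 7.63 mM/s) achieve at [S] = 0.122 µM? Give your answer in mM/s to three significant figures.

3.61 mM/s

α = 1 + [I]/Ki = 1 + 3.74/5.68 = 1.658.
For an uncompetitive inhibitor, both parameters are divided by α, giving Vmax/α and Km/α: Km,app = 0.0334 µM, Vmax,app = 4.60 mM/s.
v = Vmax,app·[S]/(Km,app + [S]) = 4.60 × 0.122/(0.0334 + 0.122) = 3.61 mM/s.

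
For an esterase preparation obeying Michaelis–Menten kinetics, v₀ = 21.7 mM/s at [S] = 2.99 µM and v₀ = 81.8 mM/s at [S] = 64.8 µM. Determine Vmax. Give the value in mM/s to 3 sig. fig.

From v = Vmax[S]/(Km+[S]), each point gives Vmax = v(Km+[S])/[S].
Equating: 21.7(Km+2.99)/2.99 = 81.8(Km+64.8)/64.8.
7.258·Km + 21.7 = 1.262·Km + 81.8, so (7.258 − 1.262)·Km = 81.8 − 21.7.
Km = 60.10/5.995 = 10.0 µM; then Vmax = 21.7(10.0+2.99)/2.99 = 94.5 mM/s.

94.5 mM/s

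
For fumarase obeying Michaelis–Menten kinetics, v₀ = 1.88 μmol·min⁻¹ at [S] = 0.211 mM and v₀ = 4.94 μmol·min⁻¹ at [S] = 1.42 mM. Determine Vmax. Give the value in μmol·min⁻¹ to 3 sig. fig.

From v = Vmax[S]/(Km+[S]), each point gives Vmax = v(Km+[S])/[S].
Equating: 1.88(Km+0.211)/0.211 = 4.94(Km+1.42)/1.42.
8.910·Km + 1.88 = 3.479·Km + 4.94, so (8.910 − 3.479)·Km = 4.94 − 1.88.
Km = 3.060/5.431 = 0.563 mM; then Vmax = 1.88(0.563+0.211)/0.211 = 6.90 μmol·min⁻¹.

6.90 μmol·min⁻¹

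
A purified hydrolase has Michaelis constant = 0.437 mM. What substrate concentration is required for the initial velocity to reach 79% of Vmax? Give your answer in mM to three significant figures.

v/Vmax = [S]/(Km+[S]) = 0.79, so [S] = Km·0.79/(1 − 0.79) = 0.437 × 3.762.
[S] = 1.64 mM.

1.64 mM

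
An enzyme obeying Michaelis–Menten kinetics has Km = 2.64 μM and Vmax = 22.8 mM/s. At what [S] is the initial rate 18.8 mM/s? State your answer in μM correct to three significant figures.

Rearranging v = Vmax[S]/(Km+[S]) gives [S] = Km·v/(Vmax − v).
[S] = 2.64 × 18.8 / (22.8 − 18.8) = 49.63/4.000 = 12.4 μM.

12.4 μM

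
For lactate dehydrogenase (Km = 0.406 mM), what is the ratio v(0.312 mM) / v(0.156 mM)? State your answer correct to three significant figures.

The fractional saturations are [S]/(Km+[S]) = 0.156/0.5620 = 0.2776 and 0.312/0.7180 = 0.4345.
v₂/v₁ is just their ratio: 0.4345/0.2776 = 1.57.

1.57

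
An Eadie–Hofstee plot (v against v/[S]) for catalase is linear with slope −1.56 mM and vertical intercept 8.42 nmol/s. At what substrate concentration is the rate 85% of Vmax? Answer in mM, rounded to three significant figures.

The Eadie–Hofstee slope gives Km = 1.56 mM (slope = −Km).
v/Vmax = [S]/(Km+[S]) = 0.85 ⇒ [S] = Km·0.85/(1−0.85) = 1.56 × 5.667 = 8.84 mM.

8.84 mM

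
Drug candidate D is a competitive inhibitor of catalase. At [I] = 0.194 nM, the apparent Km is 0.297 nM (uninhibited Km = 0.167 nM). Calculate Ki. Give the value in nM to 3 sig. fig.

Competitive: Km,app = α·Km with α = 1 + [I]/Ki.
α = Km,app/Km = 0.297/0.167 = 1.778.
Ki = [I]/(α − 1) = 0.194/0.7784 = 0.249 nM.

0.249 nM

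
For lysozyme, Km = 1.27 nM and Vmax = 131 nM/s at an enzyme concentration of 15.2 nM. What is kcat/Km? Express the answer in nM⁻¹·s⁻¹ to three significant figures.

6.79 nM⁻¹·s⁻¹

kcat = Vmax/[E]total = 131/15.2 = 8.62 s⁻¹.
kcat/Km = 8.62/1.27 = 6.79 nM⁻¹·s⁻¹.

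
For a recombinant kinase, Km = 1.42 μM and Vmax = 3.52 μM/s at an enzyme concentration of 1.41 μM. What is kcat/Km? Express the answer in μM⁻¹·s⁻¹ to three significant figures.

1.76 μM⁻¹·s⁻¹

kcat = Vmax/[E]total = 3.52/1.41 = 2.50 s⁻¹.
kcat/Km = 2.50/1.42 = 1.76 μM⁻¹·s⁻¹.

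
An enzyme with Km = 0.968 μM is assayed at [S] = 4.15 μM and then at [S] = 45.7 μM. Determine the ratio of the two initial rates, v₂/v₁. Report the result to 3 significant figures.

The fractional saturations are [S]/(Km+[S]) = 4.15/5.118 = 0.8109 and 45.7/46.67 = 0.9793.
v₂/v₁ is just their ratio: 0.9793/0.8109 = 1.21.

1.21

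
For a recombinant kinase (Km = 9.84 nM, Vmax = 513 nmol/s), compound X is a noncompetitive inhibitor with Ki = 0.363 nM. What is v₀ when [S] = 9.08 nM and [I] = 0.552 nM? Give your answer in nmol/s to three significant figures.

97.7 nmol/s

α = 1 + [I]/Ki = 1 + 0.552/0.363 = 2.521.
For a noncompetitive inhibitor, Vmax is reduced to Vmax/α while Km is unchanged: Km,app = 9.84 nM, Vmax,app = 204 nmol/s.
v = Vmax,app·[S]/(Km,app + [S]) = 204 × 9.08/(9.84 + 9.08) = 97.7 nmol/s.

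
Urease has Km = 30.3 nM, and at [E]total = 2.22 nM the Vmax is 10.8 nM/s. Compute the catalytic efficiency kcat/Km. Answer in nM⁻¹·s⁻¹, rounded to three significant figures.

0.161 nM⁻¹·s⁻¹

kcat = Vmax/[E]total = 10.8/2.22 = 4.86 s⁻¹.
kcat/Km = 4.86/30.3 = 0.161 nM⁻¹·s⁻¹.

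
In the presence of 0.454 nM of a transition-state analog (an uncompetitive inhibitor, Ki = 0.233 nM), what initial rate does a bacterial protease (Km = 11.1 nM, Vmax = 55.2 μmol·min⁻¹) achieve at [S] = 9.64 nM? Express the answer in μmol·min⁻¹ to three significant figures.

α = 1 + [I]/Ki = 1 + 0.454/0.233 = 2.948.
For an uncompetitive inhibitor, both parameters are divided by α, giving Vmax/α and Km/α: Km,app = 3.76 nM, Vmax,app = 18.7 μmol·min⁻¹.
v = Vmax,app·[S]/(Km,app + [S]) = 18.7 × 9.64/(3.76 + 9.64) = 13.5 μmol·min⁻¹.

13.5 μmol·min⁻¹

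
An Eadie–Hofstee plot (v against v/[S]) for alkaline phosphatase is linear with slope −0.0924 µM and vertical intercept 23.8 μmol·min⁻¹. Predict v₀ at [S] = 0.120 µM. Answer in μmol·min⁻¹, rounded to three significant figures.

13.4 μmol·min⁻¹

In the Eadie–Hofstee form v = Vmax − Km·(v/[S]), the slope is −Km and the intercept is Vmax, so Km = 0.0924 µM and Vmax = 23.8 μmol·min⁻¹.
v = 23.8 × 0.120/(0.0924 + 0.120) = 13.4 μmol·min⁻¹.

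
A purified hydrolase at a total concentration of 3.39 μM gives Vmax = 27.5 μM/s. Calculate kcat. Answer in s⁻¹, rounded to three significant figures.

8.11 s⁻¹

kcat = Vmax/[E]total = 27.5 μM/s / 3.39 μM = 8.11 s⁻¹.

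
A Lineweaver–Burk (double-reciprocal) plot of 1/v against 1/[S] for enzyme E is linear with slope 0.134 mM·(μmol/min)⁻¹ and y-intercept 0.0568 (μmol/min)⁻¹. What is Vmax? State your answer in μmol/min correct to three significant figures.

17.6 μmol/min

The y-intercept of a Lineweaver–Burk plot equals 1/Vmax, so Vmax = 1/0.0568 = 17.6 μmol/min.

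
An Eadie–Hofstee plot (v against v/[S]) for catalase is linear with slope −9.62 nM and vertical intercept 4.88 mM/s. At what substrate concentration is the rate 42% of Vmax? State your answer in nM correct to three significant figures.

6.97 nM

The Eadie–Hofstee slope gives Km = 9.62 nM (slope = −Km).
v/Vmax = [S]/(Km+[S]) = 0.42 ⇒ [S] = Km·0.42/(1−0.42) = 9.62 × 0.7241 = 6.97 nM.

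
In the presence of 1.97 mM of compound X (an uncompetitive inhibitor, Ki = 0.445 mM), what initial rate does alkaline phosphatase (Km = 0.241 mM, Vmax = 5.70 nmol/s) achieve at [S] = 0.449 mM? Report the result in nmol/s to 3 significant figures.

α = 1 + [I]/Ki = 1 + 1.97/0.445 = 5.427.
For an uncompetitive inhibitor, both parameters are divided by α, giving Vmax/α and Km/α: Km,app = 0.0444 mM, Vmax,app = 1.05 nmol/s.
v = Vmax,app·[S]/(Km,app + [S]) = 1.05 × 0.449/(0.0444 + 0.449) = 0.956 nmol/s.

0.956 nmol/s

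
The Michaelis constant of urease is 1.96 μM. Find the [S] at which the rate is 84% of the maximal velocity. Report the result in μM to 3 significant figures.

10.3 μM

v/Vmax = [S]/(Km+[S]) = 0.84, so [S] = Km·0.84/(1 − 0.84) = 1.96 × 5.250.
[S] = 10.3 μM.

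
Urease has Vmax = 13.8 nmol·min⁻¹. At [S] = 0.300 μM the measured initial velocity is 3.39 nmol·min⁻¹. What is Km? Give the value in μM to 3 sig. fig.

From v = Vmax[S]/(Km+[S]), Km = [S](Vmax − v)/v.
Km = 0.300 × (13.8 − 3.39) / 3.39 = 3.123/3.39 = 0.921 μM.

0.921 μM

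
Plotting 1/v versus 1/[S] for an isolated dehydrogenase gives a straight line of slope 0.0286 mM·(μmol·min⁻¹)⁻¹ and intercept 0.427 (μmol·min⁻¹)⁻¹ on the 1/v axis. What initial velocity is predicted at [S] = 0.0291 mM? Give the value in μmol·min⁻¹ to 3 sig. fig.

0.709 μmol·min⁻¹

The y-intercept is 1/Vmax, so Vmax = 1/0.427 = 2.34 μmol·min⁻¹.
The slope is Km/Vmax, so Km = 0.0286 × 2.34 = 0.0670 mM.
Then v = 2.34 × 0.0291/(0.0670 + 0.0291) = 0.709 μmol·min⁻¹.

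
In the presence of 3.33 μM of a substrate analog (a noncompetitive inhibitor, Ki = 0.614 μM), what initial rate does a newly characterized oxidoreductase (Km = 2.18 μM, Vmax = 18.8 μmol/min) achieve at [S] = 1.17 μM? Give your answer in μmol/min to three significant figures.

With α = 1 + [I]/Ki = 1 + 3.33/0.614 = 6.423, the noncompetitive rate law is v = (Vmax/α)·[S] / (Km + [S]).
v = (18.8/6.423)×1.17 / (2.18 + 1.17) = 3.424/3.350 = 1.02 μmol/min.

1.02 μmol/min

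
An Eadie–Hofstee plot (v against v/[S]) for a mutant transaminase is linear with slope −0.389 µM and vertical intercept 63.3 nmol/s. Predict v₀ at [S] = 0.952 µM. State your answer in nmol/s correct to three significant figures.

44.9 nmol/s

In the Eadie–Hofstee form v = Vmax − Km·(v/[S]), the slope is −Km and the intercept is Vmax, so Km = 0.389 µM and Vmax = 63.3 nmol/s.
v = 63.3 × 0.952/(0.389 + 0.952) = 44.9 nmol/s.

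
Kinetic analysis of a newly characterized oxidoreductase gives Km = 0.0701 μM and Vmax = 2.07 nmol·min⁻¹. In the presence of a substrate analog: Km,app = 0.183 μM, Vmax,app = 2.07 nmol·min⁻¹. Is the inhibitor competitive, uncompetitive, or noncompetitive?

Km increases (0.0701 → 0.183 μM) while Vmax is unchanged — the hallmark of competitive inhibition.

competitive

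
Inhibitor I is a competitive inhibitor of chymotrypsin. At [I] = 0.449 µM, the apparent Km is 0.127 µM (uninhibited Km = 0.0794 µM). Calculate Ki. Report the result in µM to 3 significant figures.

0.749 µM

Competitive: Km,app = α·Km with α = 1 + [I]/Ki.
α = Km,app/Km = 0.127/0.0794 = 1.599.
Since α = 1 + [I]/Ki, [I]/Ki = 1.599 − 1 = 0.5995 and Ki = 0.449/0.5995 = 0.749 µM.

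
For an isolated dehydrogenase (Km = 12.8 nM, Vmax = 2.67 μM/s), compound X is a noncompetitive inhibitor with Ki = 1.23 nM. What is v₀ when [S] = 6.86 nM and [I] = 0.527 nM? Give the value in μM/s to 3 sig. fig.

α = 1 + [I]/Ki = 1 + 0.527/1.23 = 1.428.
For a noncompetitive inhibitor, Vmax is reduced to Vmax/α while Km is unchanged: Km,app = 12.8 nM, Vmax,app = 1.87 μM/s.
v = Vmax,app·[S]/(Km,app + [S]) = 1.87 × 6.86/(12.8 + 6.86) = 0.652 μM/s.

0.652 μM/s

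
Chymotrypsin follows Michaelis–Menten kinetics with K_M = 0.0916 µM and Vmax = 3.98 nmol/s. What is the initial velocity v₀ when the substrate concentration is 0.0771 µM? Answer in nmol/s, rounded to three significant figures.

[S]/(Km+[S]) = 0.0771/0.1687 = 0.4570, the fractional saturation.
v = 0.4570 × Vmax = 0.4570 × 3.98 = 1.82 nmol/s.

1.82 nmol/s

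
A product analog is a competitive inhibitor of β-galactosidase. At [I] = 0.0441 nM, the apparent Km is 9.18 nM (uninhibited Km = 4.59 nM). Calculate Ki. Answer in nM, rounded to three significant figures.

Competitive: Km,app = α·Km with α = 1 + [I]/Ki.
α = Km,app/Km = 9.18/4.59 = 2.000.
Ki = [I]/(α − 1) = 0.0441/1.000 = 0.0441 nM.

0.0441 nM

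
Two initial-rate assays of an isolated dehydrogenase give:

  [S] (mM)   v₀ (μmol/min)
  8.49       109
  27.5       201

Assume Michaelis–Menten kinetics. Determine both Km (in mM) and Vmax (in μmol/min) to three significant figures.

In reciprocal form, 1/v = (Km/Vmax)·(1/[S]) + 1/Vmax. The two points give (1/[S], 1/v) = (0.1178, 0.009174) and (0.03636, 0.004975).
Slope = (0.009174 − 0.004975)/(0.1178 − 0.03636) = 0.05157; intercept = 0.009174 − 0.05157×0.1178 = 0.003100.
Vmax = 1/intercept = 323 μmol/min; Km = slope × Vmax = 0.05157 × 323 = 16.6 mM.

Km = 16.6 mM; Vmax = 323 μmol/min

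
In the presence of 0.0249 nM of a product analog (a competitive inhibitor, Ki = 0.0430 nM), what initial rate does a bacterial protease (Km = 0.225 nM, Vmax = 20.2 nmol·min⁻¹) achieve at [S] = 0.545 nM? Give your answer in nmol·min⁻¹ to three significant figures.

α = 1 + [I]/Ki = 1 + 0.0249/0.0430 = 1.579.
For a competitive inhibitor, Vmax is unchanged and the apparent Km becomes α·Km: Km,app = 0.355 nM, Vmax,app = 20.2 nmol·min⁻¹.
v = Vmax,app·[S]/(Km,app + [S]) = 20.2 × 0.545/(0.355 + 0.545) = 12.2 nmol·min⁻¹.

12.2 nmol·min⁻¹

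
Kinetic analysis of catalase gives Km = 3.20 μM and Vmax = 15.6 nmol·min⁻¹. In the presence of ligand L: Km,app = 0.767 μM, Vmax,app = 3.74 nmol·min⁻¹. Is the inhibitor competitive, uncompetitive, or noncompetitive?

Both Km and Vmax decrease by the same factor (~4.17-fold) — characteristic of uncompetitive inhibition.

uncompetitive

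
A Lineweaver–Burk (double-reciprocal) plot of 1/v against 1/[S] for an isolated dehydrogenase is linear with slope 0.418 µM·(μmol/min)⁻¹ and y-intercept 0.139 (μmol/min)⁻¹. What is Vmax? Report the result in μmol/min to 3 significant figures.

The y-intercept of a Lineweaver–Burk plot equals 1/Vmax, so Vmax = 1/0.139 = 7.19 μmol/min.

7.19 μmol/min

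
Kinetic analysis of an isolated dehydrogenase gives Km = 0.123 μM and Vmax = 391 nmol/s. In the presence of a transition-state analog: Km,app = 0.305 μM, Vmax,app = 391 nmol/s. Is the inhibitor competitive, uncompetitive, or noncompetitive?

competitive

Km increases (0.123 → 0.305 μM) while Vmax is unchanged — the hallmark of competitive inhibition.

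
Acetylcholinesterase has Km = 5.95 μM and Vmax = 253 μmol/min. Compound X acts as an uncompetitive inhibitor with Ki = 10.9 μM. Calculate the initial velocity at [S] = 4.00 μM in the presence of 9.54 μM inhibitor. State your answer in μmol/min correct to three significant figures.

α = 1 + [I]/Ki = 1 + 9.54/10.9 = 1.875.
For an uncompetitive inhibitor, both parameters are divided by α, giving Vmax/α and Km/α: Km,app = 3.17 μM, Vmax,app = 135 μmol/min.
v = Vmax,app·[S]/(Km,app + [S]) = 135 × 4.00/(3.17 + 4.00) = 75.2 μmol/min.

75.2 μmol/min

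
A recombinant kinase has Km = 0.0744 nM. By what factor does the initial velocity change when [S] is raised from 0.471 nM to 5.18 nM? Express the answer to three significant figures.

1.14

The fractional saturations are [S]/(Km+[S]) = 0.471/0.5454 = 0.8636 and 5.18/5.254 = 0.9858.
v₂/v₁ is just their ratio: 0.9858/0.8636 = 1.14.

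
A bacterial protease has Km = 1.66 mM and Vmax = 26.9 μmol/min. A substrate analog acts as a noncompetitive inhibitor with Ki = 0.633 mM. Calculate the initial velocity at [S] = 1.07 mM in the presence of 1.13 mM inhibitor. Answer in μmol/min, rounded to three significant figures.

3.79 μmol/min

With α = 1 + [I]/Ki = 1 + 1.13/0.633 = 2.785, the noncompetitive rate law is v = (Vmax/α)·[S] / (Km + [S]).
v = (26.9/2.785)×1.07 / (1.66 + 1.07) = 10.33/2.730 = 3.79 μmol/min.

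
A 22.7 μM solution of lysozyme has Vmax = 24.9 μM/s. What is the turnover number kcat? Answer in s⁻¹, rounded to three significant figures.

1.10 s⁻¹

kcat = Vmax/[E]total = 24.9 μM/s / 22.7 μM = 1.10 s⁻¹.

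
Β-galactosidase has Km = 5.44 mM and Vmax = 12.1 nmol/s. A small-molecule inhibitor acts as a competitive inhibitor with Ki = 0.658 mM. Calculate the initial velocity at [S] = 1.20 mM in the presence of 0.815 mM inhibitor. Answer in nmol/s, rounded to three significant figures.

1.09 nmol/s

α = 1 + [I]/Ki = 1 + 0.815/0.658 = 2.239.
For a competitive inhibitor, Vmax is unchanged and the apparent Km becomes α·Km: Km,app = 12.2 mM, Vmax,app = 12.1 nmol/s.
v = Vmax,app·[S]/(Km,app + [S]) = 12.1 × 1.20/(12.2 + 1.20) = 1.09 nmol/s.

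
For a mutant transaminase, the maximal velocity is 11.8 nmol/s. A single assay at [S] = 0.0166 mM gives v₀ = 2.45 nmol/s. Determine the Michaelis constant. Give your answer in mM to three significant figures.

0.0634 mM

v/Vmax = 2.45/11.8 = 0.2076 = [S]/(Km+[S]).
So Km + [S] = [S]/0.2076 = 0.07995 mM, giving Km = 0.07995 − 0.0166 = 0.0634 mM.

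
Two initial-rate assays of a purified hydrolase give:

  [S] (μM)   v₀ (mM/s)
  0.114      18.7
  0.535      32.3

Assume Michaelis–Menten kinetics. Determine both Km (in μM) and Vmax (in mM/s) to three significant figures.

In reciprocal form, 1/v = (Km/Vmax)·(1/[S]) + 1/Vmax. The two points give (1/[S], 1/v) = (8.772, 0.05348) and (1.869, 0.03096).
Slope = (0.05348 − 0.03096)/(8.772 − 1.869) = 0.003262; intercept = 0.05348 − 0.003262×8.772 = 0.02486.
Vmax = 1/intercept = 40.2 mM/s; Km = slope × Vmax = 0.003262 × 40.2 = 0.131 μM.

Km = 0.131 μM; Vmax = 40.2 mM/s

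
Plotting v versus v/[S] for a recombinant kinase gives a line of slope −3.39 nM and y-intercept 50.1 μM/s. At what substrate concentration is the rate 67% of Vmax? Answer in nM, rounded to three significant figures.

The Eadie–Hofstee slope gives Km = 3.39 nM (slope = −Km).
v/Vmax = [S]/(Km+[S]) = 0.67 ⇒ [S] = Km·0.67/(1−0.67) = 3.39 × 2.030 = 6.88 nM.

6.88 nM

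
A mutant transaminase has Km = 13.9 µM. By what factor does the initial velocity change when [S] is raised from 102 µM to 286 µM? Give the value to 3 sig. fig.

Since Vmax cancels, v₂/v₁ = [S]₂(Km+[S]₁) / [S]₁(Km+[S]₂).
= 286×(13.9+102) / (102×(13.9+286)) = 33150/30590 = 1.08.

1.08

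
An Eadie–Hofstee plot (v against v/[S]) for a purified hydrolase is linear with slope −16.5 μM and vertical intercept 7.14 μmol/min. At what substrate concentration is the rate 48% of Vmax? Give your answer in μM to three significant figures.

The Eadie–Hofstee slope gives Km = 16.5 μM (slope = −Km).
v/Vmax = [S]/(Km+[S]) = 0.48 ⇒ [S] = Km·0.48/(1−0.48) = 16.5 × 0.9231 = 15.2 μM.

15.2 μM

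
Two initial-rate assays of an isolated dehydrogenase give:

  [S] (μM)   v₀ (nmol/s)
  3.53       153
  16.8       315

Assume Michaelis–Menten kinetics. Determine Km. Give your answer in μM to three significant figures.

6.59 μM

In reciprocal form, 1/v = (Km/Vmax)·(1/[S]) + 1/Vmax. The two points give (1/[S], 1/v) = (0.2833, 0.006536) and (0.05952, 0.003175).
Slope = (0.006536 − 0.003175)/(0.2833 − 0.05952) = 0.01502; intercept = 0.006536 − 0.01502×0.2833 = 0.002280.
Vmax = 1/intercept = 439 nmol/s; Km = slope × Vmax = 0.01502 × 439 = 6.59 μM.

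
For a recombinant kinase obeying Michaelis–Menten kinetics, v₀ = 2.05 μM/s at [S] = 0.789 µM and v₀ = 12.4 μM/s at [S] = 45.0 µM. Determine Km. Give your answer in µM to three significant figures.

4.46 µM

In reciprocal form, 1/v = (Km/Vmax)·(1/[S]) + 1/Vmax. The two points give (1/[S], 1/v) = (1.267, 0.4878) and (0.02222, 0.08065).
Slope = (0.4878 − 0.08065)/(1.267 − 0.02222) = 0.3270; intercept = 0.4878 − 0.3270×1.267 = 0.07338.
Vmax = 1/intercept = 13.6 μM/s; Km = slope × Vmax = 0.3270 × 13.6 = 4.46 µM.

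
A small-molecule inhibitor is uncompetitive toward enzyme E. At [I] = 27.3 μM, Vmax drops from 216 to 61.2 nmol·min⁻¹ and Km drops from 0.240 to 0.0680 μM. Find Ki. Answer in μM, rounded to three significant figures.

Uncompetitive: Vmax,app = Vmax/α (and Km,app = Km/α) with α = 1 + [I]/Ki.
α = Vmax/Vmax,app = 216/61.2 = 3.529.
Ki = [I]/(α − 1) = 27.3/2.529 = 10.8 μM.

10.8 μM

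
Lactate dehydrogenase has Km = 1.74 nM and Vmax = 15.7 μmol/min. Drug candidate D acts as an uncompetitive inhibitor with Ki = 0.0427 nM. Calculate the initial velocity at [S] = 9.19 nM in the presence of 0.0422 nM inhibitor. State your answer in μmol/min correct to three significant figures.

α = 1 + [I]/Ki = 1 + 0.0422/0.0427 = 1.988.
For an uncompetitive inhibitor, both parameters are divided by α, giving Vmax/α and Km/α: Km,app = 0.875 nM, Vmax,app = 7.90 μmol/min.
v = Vmax,app·[S]/(Km,app + [S]) = 7.90 × 9.19/(0.875 + 9.19) = 7.21 μmol/min.

7.21 μmol/min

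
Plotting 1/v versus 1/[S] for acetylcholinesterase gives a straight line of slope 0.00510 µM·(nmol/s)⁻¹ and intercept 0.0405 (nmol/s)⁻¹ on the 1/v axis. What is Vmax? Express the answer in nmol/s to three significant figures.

The y-intercept of a Lineweaver–Burk plot equals 1/Vmax, so Vmax = 1/0.0405 = 24.7 nmol/s.

24.7 nmol/s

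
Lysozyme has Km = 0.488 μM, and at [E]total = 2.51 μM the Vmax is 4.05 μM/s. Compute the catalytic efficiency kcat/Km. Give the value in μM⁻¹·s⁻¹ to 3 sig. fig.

3.31 μM⁻¹·s⁻¹

kcat = Vmax/[E]total = 4.05/2.51 = 1.61 s⁻¹.
kcat/Km = 1.61/0.488 = 3.31 μM⁻¹·s⁻¹.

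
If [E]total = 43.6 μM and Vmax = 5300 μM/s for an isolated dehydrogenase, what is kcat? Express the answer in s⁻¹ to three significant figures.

kcat = Vmax/[E]total = 5300 μM/s / 43.6 μM = 122 s⁻¹.

122 s⁻¹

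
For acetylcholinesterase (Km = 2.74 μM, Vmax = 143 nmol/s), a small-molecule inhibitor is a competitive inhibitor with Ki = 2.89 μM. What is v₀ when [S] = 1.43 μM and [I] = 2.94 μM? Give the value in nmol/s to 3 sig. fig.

α = 1 + [I]/Ki = 1 + 2.94/2.89 = 2.017.
For a competitive inhibitor, Vmax is unchanged and the apparent Km becomes α·Km: Km,app = 5.53 μM, Vmax,app = 143 nmol/s.
v = Vmax,app·[S]/(Km,app + [S]) = 143 × 1.43/(5.53 + 1.43) = 29.4 nmol/s.

29.4 nmol/s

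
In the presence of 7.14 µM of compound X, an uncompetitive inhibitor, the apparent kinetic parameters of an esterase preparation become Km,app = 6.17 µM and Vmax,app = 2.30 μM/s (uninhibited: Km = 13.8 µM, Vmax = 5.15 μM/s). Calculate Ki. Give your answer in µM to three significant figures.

5.76 µM

Uncompetitive: Vmax,app = Vmax/α (and Km,app = Km/α) with α = 1 + [I]/Ki.
α = Vmax/Vmax,app = 5.15/2.30 = 2.239.
Ki = [I]/(α − 1) = 7.14/1.239 = 5.76 µM.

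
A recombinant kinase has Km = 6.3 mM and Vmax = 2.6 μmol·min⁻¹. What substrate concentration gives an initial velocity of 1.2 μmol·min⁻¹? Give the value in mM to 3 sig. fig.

5.40 mM

Rearranging v = Vmax[S]/(Km+[S]) gives [S] = Km·v/(Vmax − v).
[S] = 6.3 × 1.2 / (2.6 − 1.2) = 7.560/1.400 = 5.40 mM.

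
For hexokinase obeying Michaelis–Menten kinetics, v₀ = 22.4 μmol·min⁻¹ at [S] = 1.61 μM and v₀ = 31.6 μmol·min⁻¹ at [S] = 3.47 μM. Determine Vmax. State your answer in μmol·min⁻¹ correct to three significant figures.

49.0 μmol·min⁻¹

From v = Vmax[S]/(Km+[S]), each point gives Vmax = v(Km+[S])/[S].
Equating: 22.4(Km+1.61)/1.61 = 31.6(Km+3.47)/3.47.
13.91·Km + 22.4 = 9.107·Km + 31.6, so (13.91 − 9.107)·Km = 31.6 − 22.4.
Km = 9.200/4.806 = 1.91 μM; then Vmax = 22.4(1.91+1.61)/1.61 = 49.0 μmol·min⁻¹.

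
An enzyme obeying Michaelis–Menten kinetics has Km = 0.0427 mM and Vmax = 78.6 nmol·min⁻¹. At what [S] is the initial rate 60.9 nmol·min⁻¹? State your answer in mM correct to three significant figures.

Rearranging v = Vmax[S]/(Km+[S]) gives [S] = Km·v/(Vmax − v).
[S] = 0.0427 × 60.9 / (78.6 − 60.9) = 2.600/17.70 = 0.147 mM.

0.147 mM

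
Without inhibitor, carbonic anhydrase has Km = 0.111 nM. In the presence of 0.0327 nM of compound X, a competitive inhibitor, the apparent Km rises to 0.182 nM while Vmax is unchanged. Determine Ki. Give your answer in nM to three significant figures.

0.0511 nM

Competitive: Km,app = α·Km with α = 1 + [I]/Ki.
α = Km,app/Km = 0.182/0.111 = 1.640.
Ki = [I]/(α − 1) = 0.0327/0.6396 = 0.0511 nM.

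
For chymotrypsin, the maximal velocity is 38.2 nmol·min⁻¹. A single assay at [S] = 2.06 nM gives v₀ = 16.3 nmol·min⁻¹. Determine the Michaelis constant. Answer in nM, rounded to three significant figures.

From v = Vmax[S]/(Km+[S]), Km = [S](Vmax − v)/v.
Km = 2.06 × (38.2 − 16.3) / 16.3 = 45.11/16.3 = 2.77 nM.

2.77 nM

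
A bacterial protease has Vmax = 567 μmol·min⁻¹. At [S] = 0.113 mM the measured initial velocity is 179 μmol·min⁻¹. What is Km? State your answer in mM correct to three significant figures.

0.245 mM

v/Vmax = 179/567 = 0.3157 = [S]/(Km+[S]).
So Km + [S] = [S]/0.3157 = 0.3579 mM, giving Km = 0.3579 − 0.113 = 0.245 mM.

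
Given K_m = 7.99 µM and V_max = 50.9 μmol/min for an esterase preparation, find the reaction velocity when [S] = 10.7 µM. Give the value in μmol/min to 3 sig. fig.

[S]/(Km+[S]) = 10.7/18.69 = 0.5725, the fractional saturation.
v = 0.5725 × Vmax = 0.5725 × 50.9 = 29.1 μmol/min.

29.1 μmol/min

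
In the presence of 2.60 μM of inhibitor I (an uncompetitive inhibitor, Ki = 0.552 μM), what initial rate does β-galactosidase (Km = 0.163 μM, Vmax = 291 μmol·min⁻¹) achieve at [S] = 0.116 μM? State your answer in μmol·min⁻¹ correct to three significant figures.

40.9 μmol·min⁻¹

α = 1 + [I]/Ki = 1 + 2.60/0.552 = 5.710.
For an uncompetitive inhibitor, both parameters are divided by α, giving Vmax/α and Km/α: Km,app = 0.0285 μM, Vmax,app = 51.0 μmol·min⁻¹.
v = Vmax,app·[S]/(Km,app + [S]) = 51.0 × 0.116/(0.0285 + 0.116) = 40.9 μmol·min⁻¹.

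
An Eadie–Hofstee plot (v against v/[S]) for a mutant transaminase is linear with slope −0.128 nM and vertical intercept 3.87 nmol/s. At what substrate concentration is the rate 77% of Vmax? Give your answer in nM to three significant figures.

0.429 nM

The Eadie–Hofstee slope gives Km = 0.128 nM (slope = −Km).
v/Vmax = [S]/(Km+[S]) = 0.77 ⇒ [S] = Km·0.77/(1−0.77) = 0.128 × 3.348 = 0.429 nM.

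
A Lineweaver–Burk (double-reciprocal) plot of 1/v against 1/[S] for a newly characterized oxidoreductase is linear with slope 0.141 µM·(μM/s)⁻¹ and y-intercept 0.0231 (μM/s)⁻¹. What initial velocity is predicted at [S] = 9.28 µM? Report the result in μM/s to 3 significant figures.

The y-intercept is 1/Vmax, so Vmax = 1/0.0231 = 43.3 μM/s.
The slope is Km/Vmax, so Km = 0.141 × 43.3 = 6.10 µM.
Then v = 43.3 × 9.28/(6.10 + 9.28) = 26.1 μM/s.

26.1 μM/s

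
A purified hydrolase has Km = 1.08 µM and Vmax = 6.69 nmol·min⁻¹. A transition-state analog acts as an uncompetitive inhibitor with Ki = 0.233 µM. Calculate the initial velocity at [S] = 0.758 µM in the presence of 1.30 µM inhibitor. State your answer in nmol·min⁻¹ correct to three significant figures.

0.836 nmol·min⁻¹

α = 1 + [I]/Ki = 1 + 1.30/0.233 = 6.579.
For an uncompetitive inhibitor, both parameters are divided by α, giving Vmax/α and Km/α: Km,app = 0.164 µM, Vmax,app = 1.02 nmol·min⁻¹.
v = Vmax,app·[S]/(Km,app + [S]) = 1.02 × 0.758/(0.164 + 0.758) = 0.836 nmol·min⁻¹.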